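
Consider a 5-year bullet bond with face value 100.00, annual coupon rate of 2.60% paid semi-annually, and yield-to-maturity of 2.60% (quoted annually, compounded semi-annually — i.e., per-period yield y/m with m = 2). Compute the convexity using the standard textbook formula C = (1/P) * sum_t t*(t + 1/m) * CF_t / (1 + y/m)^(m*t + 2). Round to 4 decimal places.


Coupon per period c = face * coupon_rate / m = 1.300000
Periods per year m = 2; per-period yield y/m = 0.013000
Number of cashflows N = 10
Cashflows (t years, CF_t, discount factor 1/(1+y/m)^(m*t), PV):
  t = 0.5000: CF_t = 1.300000, DF = 0.987167, PV = 1.283317
  t = 1.0000: CF_t = 1.300000, DF = 0.974498, PV = 1.266848
  t = 1.5000: CF_t = 1.300000, DF = 0.961992, PV = 1.250590
  t = 2.0000: CF_t = 1.300000, DF = 0.949647, PV = 1.234541
  t = 2.5000: CF_t = 1.300000, DF = 0.937460, PV = 1.218698
  t = 3.0000: CF_t = 1.300000, DF = 0.925429, PV = 1.203058
  t = 3.5000: CF_t = 1.300000, DF = 0.913553, PV = 1.187619
  t = 4.0000: CF_t = 1.300000, DF = 0.901829, PV = 1.172378
  t = 4.5000: CF_t = 1.300000, DF = 0.890256, PV = 1.157333
  t = 5.0000: CF_t = 101.300000, DF = 0.878831, PV = 89.025617
Price P = sum_t PV_t = 100.000000
Convexity numerator sum_t t*(t + 1/m) * CF_t / (1+y/m)^(m*t + 2):
  t = 0.5000: term = 0.625295
  t = 1.0000: term = 1.851812
  t = 1.5000: term = 3.656094
  t = 2.0000: term = 6.015292
  t = 2.5000: term = 8.907145
  t = 3.0000: term = 12.309973
  t = 3.5000: term = 16.202662
  t = 4.0000: term = 20.564654
  t = 4.5000: term = 25.375930
  t = 5.0000: term = 2385.771218
Convexity = (1/P) * sum = 2481.280074 / 100.000000 = 24.812801

Answer: Convexity = 24.8128


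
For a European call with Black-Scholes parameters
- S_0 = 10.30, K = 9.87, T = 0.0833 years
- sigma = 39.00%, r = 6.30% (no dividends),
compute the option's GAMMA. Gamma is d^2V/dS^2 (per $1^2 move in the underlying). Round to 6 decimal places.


Answer: Gamma = 0.306400

Derivation:
d1 = 0.4817566569; d2 = 0.3691958733
phi(d1) = 0.3552323234; exp(-qT) = 1.0000000000; exp(-rT) = 0.9947658462
Gamma = exp(-qT) * phi(d1) / (S * sigma * sqrt(T)) = 1.0000000000 * 0.3552323234 / (10.3000 * 0.3900 * 0.2886173938) = 0.306400


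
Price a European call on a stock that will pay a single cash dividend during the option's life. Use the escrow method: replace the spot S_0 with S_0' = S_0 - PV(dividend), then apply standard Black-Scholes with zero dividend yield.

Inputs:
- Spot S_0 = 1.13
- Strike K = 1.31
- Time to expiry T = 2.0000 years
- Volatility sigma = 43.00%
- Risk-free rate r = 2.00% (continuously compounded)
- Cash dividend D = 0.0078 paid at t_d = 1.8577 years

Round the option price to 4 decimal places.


PV(D) = D * exp(-r * t_d) = 0.0078 * 0.96352774 = 0.00751552
S_0' = S_0 - PV(D) = 1.1300 - 0.00751552 = 1.12248448
d1 = (ln(S_0'/K) + (r + sigma^2/2)*T) / (sigma*sqrt(T)) = 0.11579676
d2 = d1 - sigma*sqrt(T) = -0.49231507
exp(-rT) = 0.96078944
N(d1) = 0.54609319; N(d2) = 0.31124831
C = S_0' * N(d1) - K * exp(-rT) * N(d2) = 1.12248448 * 0.54609319 - 1.3100 * 0.96078944 * 0.31124831 = 0.2212

Answer: Price = 0.2212


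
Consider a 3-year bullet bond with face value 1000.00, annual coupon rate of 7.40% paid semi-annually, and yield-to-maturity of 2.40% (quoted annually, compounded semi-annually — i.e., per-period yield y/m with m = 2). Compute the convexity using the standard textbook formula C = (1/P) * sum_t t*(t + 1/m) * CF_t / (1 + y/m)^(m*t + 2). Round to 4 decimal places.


Answer: Convexity = 9.1794

Derivation:
Coupon per period c = face * coupon_rate / m = 37.000000
Periods per year m = 2; per-period yield y/m = 0.012000
Number of cashflows N = 6
Cashflows (t years, CF_t, discount factor 1/(1+y/m)^(m*t), PV):
  t = 0.5000: CF_t = 37.000000, DF = 0.988142, PV = 36.561265
  t = 1.0000: CF_t = 37.000000, DF = 0.976425, PV = 36.127732
  t = 1.5000: CF_t = 37.000000, DF = 0.964847, PV = 35.699340
  t = 2.0000: CF_t = 37.000000, DF = 0.953406, PV = 35.276028
  t = 2.5000: CF_t = 37.000000, DF = 0.942101, PV = 34.857735
  t = 3.0000: CF_t = 1037.000000, DF = 0.930930, PV = 965.374185
Price P = sum_t PV_t = 1143.896285
Convexity numerator sum_t t*(t + 1/m) * CF_t / (1+y/m)^(m*t + 2):
  t = 0.5000: term = 17.849670
  t = 1.0000: term = 52.914041
  t = 1.5000: term = 104.573204
  t = 2.0000: term = 172.222010
  t = 2.5000: term = 255.269778
  t = 3.0000: term = 9897.464562
Convexity = (1/P) * sum = 10500.293265 / 1143.896285 = 9.179410


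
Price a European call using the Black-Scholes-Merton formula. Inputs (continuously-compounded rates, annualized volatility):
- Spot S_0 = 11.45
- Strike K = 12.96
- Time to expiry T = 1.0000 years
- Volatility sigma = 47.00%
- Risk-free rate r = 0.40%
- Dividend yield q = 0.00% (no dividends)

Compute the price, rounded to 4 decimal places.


d1 = (ln(S/K) + (r - q + 0.5*sigma^2) * T) / (sigma * sqrt(T)) = -0.02005949
d2 = d1 - sigma * sqrt(T) = -0.49005949
exp(-rT) = 0.99600799; exp(-qT) = 1.00000000
C = S_0 * exp(-qT) * N(d1) - K * exp(-rT) * N(d2)
N(d1) = 0.49199796; N(d2) = 0.31204590
C = 11.4500 * 1.00000000 * 0.49199796 - 12.9600 * 0.99600799 * 0.31204590 = 1.6054

Answer: Price = 1.6054


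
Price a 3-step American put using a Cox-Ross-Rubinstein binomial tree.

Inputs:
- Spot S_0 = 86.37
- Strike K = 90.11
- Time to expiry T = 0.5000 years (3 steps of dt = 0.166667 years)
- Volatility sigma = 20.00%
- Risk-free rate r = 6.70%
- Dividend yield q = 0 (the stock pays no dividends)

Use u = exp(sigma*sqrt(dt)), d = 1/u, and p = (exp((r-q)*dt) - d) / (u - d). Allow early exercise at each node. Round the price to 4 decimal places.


Answer: Price = V(0,0) = 5.8329

Derivation:
dt = T/N = 0.166667
u = exp(sigma*sqrt(dt)) = 1.085076; d = 1/u = 0.921595
p = (exp((r-q)*dt) - d) / (u - d) = 0.548287
Discount per step: exp(-r*dt) = 0.988895
Stock lattice S(k, i) with i counting down-moves:
  k=0: S(0,0) = 86.3700
  k=1: S(1,0) = 93.7180; S(1,1) = 79.5981
  k=2: S(2,0) = 101.6911; S(2,1) = 86.3700; S(2,2) = 73.3572
  k=3: S(3,0) = 110.3425; S(3,1) = 93.7180; S(3,2) = 79.5981; S(3,3) = 67.6056
Terminal payoffs V(N, i) = max(K - S_T, 0):
  V(3,0) = 0.000000; V(3,1) = 0.000000; V(3,2) = 10.511859; V(3,3) = 22.504359
Backward induction: V(k, i) = exp(-r*dt) * [p * V(k+1, i) + (1-p) * V(k+1, i+1)]; then take max(V_cont, immediate exercise) for American.
  V(2,0) = exp(-r*dt) * [p*0.000000 + (1-p)*0.000000] = 0.000000; exercise = 0.000000; V(2,0) = max -> 0.000000
  V(2,1) = exp(-r*dt) * [p*0.000000 + (1-p)*10.511859] = 4.695611; exercise = 3.740000; V(2,1) = max -> 4.695611
  V(2,2) = exp(-r*dt) * [p*10.511859 + (1-p)*22.504359] = 15.752138; exercise = 16.752769; V(2,2) = max -> 16.752769
  V(1,0) = exp(-r*dt) * [p*0.000000 + (1-p)*4.695611] = 2.097513; exercise = 0.000000; V(1,0) = max -> 2.097513
  V(1,1) = exp(-r*dt) * [p*4.695611 + (1-p)*16.752769] = 10.029360; exercise = 10.511859; V(1,1) = max -> 10.511859
  V(0,0) = exp(-r*dt) * [p*2.097513 + (1-p)*10.511859] = 5.832881; exercise = 3.740000; V(0,0) = max -> 5.832881


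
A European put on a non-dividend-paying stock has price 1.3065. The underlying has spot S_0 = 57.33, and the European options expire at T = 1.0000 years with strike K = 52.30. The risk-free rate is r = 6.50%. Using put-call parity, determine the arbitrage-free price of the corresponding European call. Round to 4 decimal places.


Answer: Call price = 9.6279

Derivation:
Put-call parity: C - P = S_0 * exp(-qT) - K * exp(-rT).
S_0 * exp(-qT) = 57.3300 * 1.00000000 = 57.33000000
K * exp(-rT) = 52.3000 * 0.93706746 = 49.00862833
C = P + S*exp(-qT) - K*exp(-rT)
C = 1.3065 + 57.33000000 - 49.00862833 = 9.6279


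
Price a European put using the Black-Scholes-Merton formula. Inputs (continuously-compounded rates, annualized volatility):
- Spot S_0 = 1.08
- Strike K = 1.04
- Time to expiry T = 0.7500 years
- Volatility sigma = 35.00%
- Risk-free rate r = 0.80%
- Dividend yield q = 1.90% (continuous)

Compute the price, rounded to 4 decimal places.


Answer: Price = 0.1115

Derivation:
d1 = (ln(S/K) + (r - q + 0.5*sigma^2) * T) / (sigma * sqrt(T)) = 0.24884730
d2 = d1 - sigma * sqrt(T) = -0.05426160
exp(-rT) = 0.99401796; exp(-qT) = 0.98585105
P = K * exp(-rT) * N(-d2) - S_0 * exp(-qT) * N(-d1)
N(-d1) = 0.40173945; N(-d2) = 0.52163663
P = 1.0400 * 0.99401796 * 0.52163663 - 1.0800 * 0.98585105 * 0.40173945 = 0.1115


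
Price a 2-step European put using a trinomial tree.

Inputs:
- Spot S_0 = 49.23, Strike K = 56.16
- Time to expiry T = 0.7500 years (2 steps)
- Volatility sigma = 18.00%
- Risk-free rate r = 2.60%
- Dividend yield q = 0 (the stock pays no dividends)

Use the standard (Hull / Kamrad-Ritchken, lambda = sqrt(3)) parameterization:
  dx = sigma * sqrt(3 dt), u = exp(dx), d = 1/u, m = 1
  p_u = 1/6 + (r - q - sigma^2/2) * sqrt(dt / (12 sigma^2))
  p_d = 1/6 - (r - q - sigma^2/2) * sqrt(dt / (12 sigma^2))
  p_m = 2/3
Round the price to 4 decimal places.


Answer: Price = V(0,0) = 7.1224

Derivation:
dt = T/N = 0.375000; dx = sigma*sqrt(3*dt) = 0.190919
u = exp(dx) = 1.210361; d = 1/u = 0.826200
p_u = 0.176291, p_m = 0.666667, p_d = 0.157042
Discount per step: exp(-r*dt) = 0.990297
Stock lattice S(k, j) with j the centered position index:
  k=0: S(0,+0) = 49.2300
  k=1: S(1,-1) = 40.6738; S(1,+0) = 49.2300; S(1,+1) = 59.5861
  k=2: S(2,-2) = 33.6047; S(2,-1) = 40.6738; S(2,+0) = 49.2300; S(2,+1) = 59.5861; S(2,+2) = 72.1207
Terminal payoffs V(N, j) = max(K - S_T, 0):
  V(2,-2) = 22.555314; V(2,-1) = 15.486191; V(2,+0) = 6.930000; V(2,+1) = 0.000000; V(2,+2) = 0.000000
Backward induction: V(k, j) = exp(-r*dt) * [p_u * V(k+1, j+1) + p_m * V(k+1, j) + p_d * V(k+1, j-1)]
  V(1,-1) = exp(-r*dt) * [p_u*6.930000 + p_m*15.486191 + p_d*22.555314] = 14.941568
  V(1,+0) = exp(-r*dt) * [p_u*0.000000 + p_m*6.930000 + p_d*15.486191] = 6.983562
  V(1,+1) = exp(-r*dt) * [p_u*0.000000 + p_m*0.000000 + p_d*6.930000] = 1.077743
  V(0,+0) = exp(-r*dt) * [p_u*1.077743 + p_m*6.983562 + p_d*14.941568] = 7.122378


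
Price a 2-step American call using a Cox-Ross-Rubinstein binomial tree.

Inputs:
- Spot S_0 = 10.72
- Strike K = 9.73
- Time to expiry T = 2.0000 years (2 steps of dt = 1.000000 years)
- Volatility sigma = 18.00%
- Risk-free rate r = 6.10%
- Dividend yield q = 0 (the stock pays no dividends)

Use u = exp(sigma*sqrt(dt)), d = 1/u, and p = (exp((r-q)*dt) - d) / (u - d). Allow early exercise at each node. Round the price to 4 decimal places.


Answer: Price = V(0,0) = 2.3819

Derivation:
dt = T/N = 1.000000
u = exp(sigma*sqrt(dt)) = 1.197217; d = 1/u = 0.835270
p = (exp((r-q)*dt) - d) / (u - d) = 0.628900
Discount per step: exp(-r*dt) = 0.940823
Stock lattice S(k, i) with i counting down-moves:
  k=0: S(0,0) = 10.7200
  k=1: S(1,0) = 12.8342; S(1,1) = 8.9541
  k=2: S(2,0) = 15.3653; S(2,1) = 10.7200; S(2,2) = 7.4791
Terminal payoffs V(N, i) = max(S_T - K, 0):
  V(2,0) = 5.635291; V(2,1) = 0.990000; V(2,2) = 0.000000
Backward induction: V(k, i) = exp(-r*dt) * [p * V(k+1, i) + (1-p) * V(k+1, i+1)]; then take max(V_cont, immediate exercise) for American.
  V(1,0) = exp(-r*dt) * [p*5.635291 + (1-p)*0.990000] = 3.679960; exercise = 3.104170; V(1,0) = max -> 3.679960
  V(1,1) = exp(-r*dt) * [p*0.990000 + (1-p)*0.000000] = 0.585767; exercise = 0.000000; V(1,1) = max -> 0.585767
  V(0,0) = exp(-r*dt) * [p*3.679960 + (1-p)*0.585767] = 2.381888; exercise = 0.990000; V(0,0) = max -> 2.381888


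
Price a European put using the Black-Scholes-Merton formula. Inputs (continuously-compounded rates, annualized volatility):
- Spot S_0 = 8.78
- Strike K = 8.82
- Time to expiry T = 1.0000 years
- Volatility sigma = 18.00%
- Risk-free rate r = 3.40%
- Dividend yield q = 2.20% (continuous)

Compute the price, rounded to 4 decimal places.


Answer: Price = 0.5823

Derivation:
d1 = (ln(S/K) + (r - q + 0.5*sigma^2) * T) / (sigma * sqrt(T)) = 0.13141410
d2 = d1 - sigma * sqrt(T) = -0.04858590
exp(-rT) = 0.96657150; exp(-qT) = 0.97824024
P = K * exp(-rT) * N(-d2) - S_0 * exp(-qT) * N(-d1)
N(-d1) = 0.44772387; N(-d2) = 0.51937535
P = 8.8200 * 0.96657150 * 0.51937535 - 8.7800 * 0.97824024 * 0.44772387 = 0.5823


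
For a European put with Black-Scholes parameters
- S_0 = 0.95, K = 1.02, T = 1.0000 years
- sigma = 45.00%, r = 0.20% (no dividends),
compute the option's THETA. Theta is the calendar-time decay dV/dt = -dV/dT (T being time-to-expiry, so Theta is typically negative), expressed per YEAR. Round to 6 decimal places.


d1 = 0.0714535074; d2 = -0.3785464926
phi(d1) = 0.3979251586; exp(-qT) = 1.0000000000; exp(-rT) = 0.9980019987
Theta = -S*exp(-qT)*phi(d1)*sigma/(2*sqrt(T)) + r*K*exp(-rT)*N(-d2) - q*S*exp(-qT)*N(-d1)
N(-d1) = 0.4715184128; N(-d2) = 0.6474876687; sqrt(T) = 1.0000000000
Term 1 = -0.9500 * 1.0000000000 * 0.3979251586 * 0.4500 / (2 * 1.0000000000) = -0.0850565027
Term 2 = 0.0020 * 1.0200 * 0.9980019987 * 0.6474876687 = 0.0013182357
Term 3 = 0 (no dividend yield, q = 0)
Theta = -0.0850565027 + (0.0013182357) + (0.0000000000) = -0.083738

Answer: Theta = -0.083738


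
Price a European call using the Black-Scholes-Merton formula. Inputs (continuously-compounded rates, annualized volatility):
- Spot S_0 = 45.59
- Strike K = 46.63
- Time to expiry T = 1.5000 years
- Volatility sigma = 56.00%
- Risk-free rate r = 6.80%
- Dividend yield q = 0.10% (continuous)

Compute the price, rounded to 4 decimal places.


Answer: Price = 13.5372

Derivation:
d1 = (ln(S/K) + (r - q + 0.5*sigma^2) * T) / (sigma * sqrt(T)) = 0.45657364
d2 = d1 - sigma * sqrt(T) = -0.22928349
exp(-rT) = 0.90302955; exp(-qT) = 0.99850112
C = S_0 * exp(-qT) * N(d1) - K * exp(-rT) * N(d2)
N(d1) = 0.67601123; N(d2) = 0.40932429
C = 45.5900 * 0.99850112 * 0.67601123 - 46.6300 * 0.90302955 * 0.40932429 = 13.5372


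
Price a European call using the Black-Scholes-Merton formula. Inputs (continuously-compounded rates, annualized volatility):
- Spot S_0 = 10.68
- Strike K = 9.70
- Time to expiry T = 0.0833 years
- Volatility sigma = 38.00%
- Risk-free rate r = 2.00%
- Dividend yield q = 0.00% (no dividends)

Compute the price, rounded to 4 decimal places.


Answer: Price = 1.1096

Derivation:
d1 = (ln(S/K) + (r - q + 0.5*sigma^2) * T) / (sigma * sqrt(T)) = 0.94759588
d2 = d1 - sigma * sqrt(T) = 0.83792127
exp(-rT) = 0.99833539; exp(-qT) = 1.00000000
C = S_0 * exp(-qT) * N(d1) - K * exp(-rT) * N(d2)
N(d1) = 0.82833239; N(d2) = 0.79896254
C = 10.6800 * 1.00000000 * 0.82833239 - 9.7000 * 0.99833539 * 0.79896254 = 1.1096


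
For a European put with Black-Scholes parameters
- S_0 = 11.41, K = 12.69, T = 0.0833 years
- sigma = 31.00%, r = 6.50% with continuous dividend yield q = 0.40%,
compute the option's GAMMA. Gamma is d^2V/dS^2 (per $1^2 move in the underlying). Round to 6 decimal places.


d1 = -1.0868306684; d2 = -1.1763020605
phi(d1) = 0.2210118445; exp(-qT) = 0.9996668555; exp(-rT) = 0.9946001320
Gamma = exp(-qT) * phi(d1) / (S * sigma * sqrt(T)) = 0.9996668555 * 0.2210118445 / (11.4100 * 0.3100 * 0.2886173938) = 0.216422

Answer: Gamma = 0.216422


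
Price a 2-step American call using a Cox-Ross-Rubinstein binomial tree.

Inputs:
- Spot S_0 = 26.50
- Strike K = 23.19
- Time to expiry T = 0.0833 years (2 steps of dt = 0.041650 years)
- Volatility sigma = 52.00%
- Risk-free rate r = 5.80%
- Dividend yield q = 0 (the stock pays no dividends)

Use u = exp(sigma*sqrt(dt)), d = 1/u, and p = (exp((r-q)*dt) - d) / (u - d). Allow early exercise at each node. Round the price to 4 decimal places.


dt = T/N = 0.041650
u = exp(sigma*sqrt(dt)) = 1.111959; d = 1/u = 0.899314
p = (exp((r-q)*dt) - d) / (u - d) = 0.484868
Discount per step: exp(-r*dt) = 0.997587
Stock lattice S(k, i) with i counting down-moves:
  k=0: S(0,0) = 26.5000
  k=1: S(1,0) = 29.4669; S(1,1) = 23.8318
  k=2: S(2,0) = 32.7660; S(2,1) = 26.5000; S(2,2) = 21.4323
Terminal payoffs V(N, i) = max(S_T - K, 0):
  V(2,0) = 9.576000; V(2,1) = 3.310000; V(2,2) = 0.000000
Backward induction: V(k, i) = exp(-r*dt) * [p * V(k+1, i) + (1-p) * V(k+1, i+1)]; then take max(V_cont, immediate exercise) for American.
  V(1,0) = exp(-r*dt) * [p*9.576000 + (1-p)*3.310000] = 6.332866; exercise = 6.276913; V(1,0) = max -> 6.332866
  V(1,1) = exp(-r*dt) * [p*3.310000 + (1-p)*0.000000] = 1.601041; exercise = 0.641814; V(1,1) = max -> 1.601041
  V(0,0) = exp(-r*dt) * [p*6.332866 + (1-p)*1.601041] = 3.885953; exercise = 3.310000; V(0,0) = max -> 3.885953

Answer: Price = V(0,0) = 3.8860


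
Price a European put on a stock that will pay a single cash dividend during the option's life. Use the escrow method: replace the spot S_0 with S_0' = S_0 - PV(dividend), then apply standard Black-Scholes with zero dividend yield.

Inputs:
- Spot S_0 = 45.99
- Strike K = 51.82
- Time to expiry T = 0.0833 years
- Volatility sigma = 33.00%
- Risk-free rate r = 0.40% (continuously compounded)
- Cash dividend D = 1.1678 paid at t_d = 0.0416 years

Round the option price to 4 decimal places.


Answer: Price = 7.1088

Derivation:
PV(D) = D * exp(-r * t_d) = 1.1678 * 0.99983361 = 1.16760569
S_0' = S_0 - PV(D) = 45.9900 - 1.16760569 = 44.82239431
d1 = (ln(S_0'/K) + (r + sigma^2/2)*T) / (sigma*sqrt(T)) = -1.47200648
d2 = d1 - sigma*sqrt(T) = -1.56725022
exp(-rT) = 0.99966686
N(-d1) = 0.92949044; N(-d2) = 0.94147189
P = K * exp(-rT) * N(-d2) - S_0' * N(-d1) = 51.8200 * 0.99966686 * 0.94147189 - 44.82239431 * 0.92949044 = 7.1088


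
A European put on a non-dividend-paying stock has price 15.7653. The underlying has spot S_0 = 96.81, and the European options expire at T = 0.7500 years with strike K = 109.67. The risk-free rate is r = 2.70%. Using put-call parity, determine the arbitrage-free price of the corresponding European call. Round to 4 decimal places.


Put-call parity: C - P = S_0 * exp(-qT) - K * exp(-rT).
S_0 * exp(-qT) = 96.8100 * 1.00000000 = 96.81000000
K * exp(-rT) = 109.6700 * 0.97995365 = 107.47151726
C = P + S*exp(-qT) - K*exp(-rT)
C = 15.7653 + 96.81000000 - 107.47151726 = 5.1038

Answer: Call price = 5.1038


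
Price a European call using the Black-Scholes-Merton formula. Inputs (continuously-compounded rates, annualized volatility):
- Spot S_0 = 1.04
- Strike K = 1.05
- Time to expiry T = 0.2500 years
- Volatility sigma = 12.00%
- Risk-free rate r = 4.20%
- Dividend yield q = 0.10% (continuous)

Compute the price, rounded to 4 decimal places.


Answer: Price = 0.0252

Derivation:
d1 = (ln(S/K) + (r - q + 0.5*sigma^2) * T) / (sigma * sqrt(T)) = 0.04134248
d2 = d1 - sigma * sqrt(T) = -0.01865752
exp(-rT) = 0.98955493; exp(-qT) = 0.99975003
C = S_0 * exp(-qT) * N(d1) - K * exp(-rT) * N(d2)
N(d1) = 0.51648857; N(d2) = 0.49255716
C = 1.0400 * 0.99975003 * 0.51648857 - 1.0500 * 0.98955493 * 0.49255716 = 0.0252


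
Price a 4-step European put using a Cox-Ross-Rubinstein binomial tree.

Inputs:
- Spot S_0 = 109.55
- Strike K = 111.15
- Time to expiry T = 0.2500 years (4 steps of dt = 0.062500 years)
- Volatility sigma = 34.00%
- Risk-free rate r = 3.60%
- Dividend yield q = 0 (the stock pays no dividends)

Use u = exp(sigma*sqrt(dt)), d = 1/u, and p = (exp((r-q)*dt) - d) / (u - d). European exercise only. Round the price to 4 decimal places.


Answer: Price = V(0,0) = 7.5721

Derivation:
dt = T/N = 0.062500
u = exp(sigma*sqrt(dt)) = 1.088717; d = 1/u = 0.918512
p = (exp((r-q)*dt) - d) / (u - d) = 0.491997
Discount per step: exp(-r*dt) = 0.997753
Stock lattice S(k, i) with i counting down-moves:
  k=0: S(0,0) = 109.5500
  k=1: S(1,0) = 119.2690; S(1,1) = 100.6230
  k=2: S(2,0) = 129.8501; S(2,1) = 109.5500; S(2,2) = 92.4235
  k=3: S(3,0) = 141.3701; S(3,1) = 119.2690; S(3,2) = 100.6230; S(3,3) = 84.8921
  k=4: S(4,0) = 153.9120; S(4,1) = 129.8501; S(4,2) = 109.5500; S(4,3) = 92.4235; S(4,4) = 77.9744
Terminal payoffs V(N, i) = max(K - S_T, 0):
  V(4,0) = 0.000000; V(4,1) = 0.000000; V(4,2) = 1.600000; V(4,3) = 18.726519; V(4,4) = 33.175561
Backward induction: V(k, i) = exp(-r*dt) * [p * V(k+1, i) + (1-p) * V(k+1, i+1)].
  V(3,0) = exp(-r*dt) * [p*0.000000 + (1-p)*0.000000] = 0.000000
  V(3,1) = exp(-r*dt) * [p*0.000000 + (1-p)*1.600000] = 0.810978
  V(3,2) = exp(-r*dt) * [p*1.600000 + (1-p)*18.726519] = 10.277173
  V(3,3) = exp(-r*dt) * [p*18.726519 + (1-p)*33.175561] = 26.008091
  V(2,0) = exp(-r*dt) * [p*0.000000 + (1-p)*0.810978] = 0.411053
  V(2,1) = exp(-r*dt) * [p*0.810978 + (1-p)*10.277173] = 5.607203
  V(2,2) = exp(-r*dt) * [p*10.277173 + (1-p)*26.008091] = 18.227468
  V(1,0) = exp(-r*dt) * [p*0.411053 + (1-p)*5.607203] = 3.043856
  V(1,1) = exp(-r*dt) * [p*5.607203 + (1-p)*18.227468] = 11.991324
  V(0,0) = exp(-r*dt) * [p*3.043856 + (1-p)*11.991324] = 7.572140


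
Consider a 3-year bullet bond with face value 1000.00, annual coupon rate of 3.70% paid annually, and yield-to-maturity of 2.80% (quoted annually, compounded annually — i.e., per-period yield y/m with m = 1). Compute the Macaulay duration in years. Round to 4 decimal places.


Coupon per period c = face * coupon_rate / m = 37.000000
Periods per year m = 1; per-period yield y/m = 0.028000
Number of cashflows N = 3
Cashflows (t years, CF_t, discount factor 1/(1+y/m)^(m*t), PV):
  t = 1.0000: CF_t = 37.000000, DF = 0.972763, PV = 35.992218
  t = 2.0000: CF_t = 37.000000, DF = 0.946267, PV = 35.011885
  t = 3.0000: CF_t = 1037.000000, DF = 0.920493, PV = 954.551605
Price P = sum_t PV_t = 1025.555708
Macaulay numerator sum_t t * PV_t:
  t * PV_t at t = 1.0000: 35.992218
  t * PV_t at t = 2.0000: 70.023770
  t * PV_t at t = 3.0000: 2863.654816
Macaulay duration D = (sum_t t * PV_t) / P = 2969.670804 / 1025.555708 = 2.895670

Answer: Macaulay duration = 2.8957 years


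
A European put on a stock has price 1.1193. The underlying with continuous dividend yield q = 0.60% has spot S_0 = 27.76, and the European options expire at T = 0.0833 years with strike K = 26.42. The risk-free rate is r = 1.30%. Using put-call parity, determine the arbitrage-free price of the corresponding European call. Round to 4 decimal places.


Answer: Call price = 2.4740

Derivation:
Put-call parity: C - P = S_0 * exp(-qT) - K * exp(-rT).
S_0 * exp(-qT) = 27.7600 * 0.99950032 = 27.74612902
K * exp(-rT) = 26.4200 * 0.99891769 = 26.39140527
C = P + S*exp(-qT) - K*exp(-rT)
C = 1.1193 + 27.74612902 - 26.39140527 = 2.4740


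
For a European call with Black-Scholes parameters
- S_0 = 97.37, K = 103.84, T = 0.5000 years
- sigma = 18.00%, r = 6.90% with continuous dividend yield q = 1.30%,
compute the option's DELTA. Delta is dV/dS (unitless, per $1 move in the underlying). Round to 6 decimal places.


Answer: Delta = 0.409556

Derivation:
d1 = -0.2218201669; d2 = -0.3490993876
phi(d1) = 0.3892472137; exp(-qT) = 0.9935210793; exp(-rT) = 0.9660883397
N(d1) = 0.4122269398
Delta = exp(-qT) * N(d1) = 0.9935210793 * 0.4122269398 = 0.409556


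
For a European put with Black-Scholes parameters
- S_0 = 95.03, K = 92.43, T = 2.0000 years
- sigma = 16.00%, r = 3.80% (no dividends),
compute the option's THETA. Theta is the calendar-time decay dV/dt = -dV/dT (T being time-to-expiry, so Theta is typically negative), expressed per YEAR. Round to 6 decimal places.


d1 = 0.5716119960; d2 = 0.3453378260
phi(d1) = 0.3388124159; exp(-qT) = 1.0000000000; exp(-rT) = 0.9268162066
Theta = -S*exp(-qT)*phi(d1)*sigma/(2*sqrt(T)) + r*K*exp(-rT)*N(-d2) - q*S*exp(-qT)*N(-d1)
N(-d1) = 0.2837924333; N(-d2) = 0.3649202064; sqrt(T) = 1.4142135624
Term 1 = -95.0300 * 1.0000000000 * 0.3388124159 * 0.1600 / (2 * 1.4142135624) = -1.8213568156
Term 2 = 0.0380 * 92.4300 * 0.9268162066 * 0.3649202064 = 1.1879224252
Term 3 = 0 (no dividend yield, q = 0)
Theta = -1.8213568156 + (1.1879224252) + (0.0000000000) = -0.633434

Answer: Theta = -0.633434


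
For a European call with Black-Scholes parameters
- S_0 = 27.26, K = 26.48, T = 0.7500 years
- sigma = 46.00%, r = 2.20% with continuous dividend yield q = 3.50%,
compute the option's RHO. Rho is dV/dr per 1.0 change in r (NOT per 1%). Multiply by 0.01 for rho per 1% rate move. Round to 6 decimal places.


Answer: Rho = 8.596803

Derivation:
d1 = 0.2475846018; d2 = -0.1507870839
phi(d1) = 0.3869005481; exp(-qT) = 0.9740915363; exp(-rT) = 0.9836353794
N(d2) = 0.4400718377
Rho = K*T*exp(-rT)*N(d2) = 26.4800 * 0.7500 * 0.9836353794 * 0.4400718377 = 8.596803


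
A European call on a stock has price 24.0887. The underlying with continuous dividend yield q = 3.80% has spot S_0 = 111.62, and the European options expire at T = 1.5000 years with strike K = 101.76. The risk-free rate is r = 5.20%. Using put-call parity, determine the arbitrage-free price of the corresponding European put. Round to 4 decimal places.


Answer: Put price = 12.7775

Derivation:
Put-call parity: C - P = S_0 * exp(-qT) - K * exp(-rT).
S_0 * exp(-qT) = 111.6200 * 0.94459407 = 105.43559002
K * exp(-rT) = 101.7600 * 0.92496443 = 94.12438005
P = C - S*exp(-qT) + K*exp(-rT)
P = 24.0887 - 105.43559002 + 94.12438005 = 12.7775


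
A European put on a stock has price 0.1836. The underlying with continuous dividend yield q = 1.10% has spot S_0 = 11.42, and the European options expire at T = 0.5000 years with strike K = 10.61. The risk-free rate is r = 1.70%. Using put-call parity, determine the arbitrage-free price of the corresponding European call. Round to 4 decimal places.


Put-call parity: C - P = S_0 * exp(-qT) - K * exp(-rT).
S_0 * exp(-qT) = 11.4200 * 0.99451510 = 11.35736241
K * exp(-rT) = 10.6100 * 0.99153602 = 10.52019720
C = P + S*exp(-qT) - K*exp(-rT)
C = 0.1836 + 11.35736241 - 10.52019720 = 1.0208

Answer: Call price = 1.0208


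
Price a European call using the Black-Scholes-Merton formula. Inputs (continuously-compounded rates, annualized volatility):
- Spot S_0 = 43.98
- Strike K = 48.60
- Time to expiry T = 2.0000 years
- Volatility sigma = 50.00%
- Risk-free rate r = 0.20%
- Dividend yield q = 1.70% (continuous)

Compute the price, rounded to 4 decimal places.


d1 = (ln(S/K) + (r - q + 0.5*sigma^2) * T) / (sigma * sqrt(T)) = 0.16986325
d2 = d1 - sigma * sqrt(T) = -0.53724353
exp(-rT) = 0.99600799; exp(-qT) = 0.96657150
C = S_0 * exp(-qT) * N(d1) - K * exp(-rT) * N(d2)
N(d1) = 0.56744116; N(d2) = 0.29554970
C = 43.9800 * 0.96657150 * 0.56744116 - 48.6000 * 0.99600799 * 0.29554970 = 9.8154

Answer: Price = 9.8154


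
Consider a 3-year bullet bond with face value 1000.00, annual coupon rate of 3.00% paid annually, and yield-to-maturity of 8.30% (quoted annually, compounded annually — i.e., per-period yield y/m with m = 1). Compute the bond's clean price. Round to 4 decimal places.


Coupon per period c = face * coupon_rate / m = 30.000000
Periods per year m = 1; per-period yield y/m = 0.083000
Number of cashflows N = 3
Cashflows (t years, CF_t, discount factor 1/(1+y/m)^(m*t), PV):
  t = 1.0000: CF_t = 30.000000, DF = 0.923361, PV = 27.700831
  t = 2.0000: CF_t = 30.000000, DF = 0.852596, PV = 25.577868
  t = 3.0000: CF_t = 1030.000000, DF = 0.787254, PV = 810.871161
Price P = sum_t PV_t = 864.149860

Answer: Price = 864.1499


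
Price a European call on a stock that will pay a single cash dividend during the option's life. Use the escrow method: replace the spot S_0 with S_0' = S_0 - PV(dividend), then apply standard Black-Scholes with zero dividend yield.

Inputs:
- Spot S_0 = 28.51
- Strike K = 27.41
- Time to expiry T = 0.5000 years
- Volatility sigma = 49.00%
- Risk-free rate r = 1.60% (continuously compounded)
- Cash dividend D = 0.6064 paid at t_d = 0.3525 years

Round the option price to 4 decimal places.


Answer: Price = 4.1573

Derivation:
PV(D) = D * exp(-r * t_d) = 0.6064 * 0.99437587 = 0.60298953
S_0' = S_0 - PV(D) = 28.5100 - 0.60298953 = 27.90701047
d1 = (ln(S_0'/K) + (r + sigma^2/2)*T) / (sigma*sqrt(T)) = 0.24819453
d2 = d1 - sigma*sqrt(T) = -0.09828779
exp(-rT) = 0.99203191
N(d1) = 0.59800805; N(d2) = 0.46085189
C = S_0' * N(d1) - K * exp(-rT) * N(d2) = 27.90701047 * 0.59800805 - 27.4100 * 0.99203191 * 0.46085189 = 4.1573


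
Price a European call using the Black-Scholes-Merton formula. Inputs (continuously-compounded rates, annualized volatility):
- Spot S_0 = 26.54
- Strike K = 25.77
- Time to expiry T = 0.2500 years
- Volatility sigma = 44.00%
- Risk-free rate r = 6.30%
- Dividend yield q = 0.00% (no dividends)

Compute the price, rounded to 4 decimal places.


Answer: Price = 2.9072

Derivation:
d1 = (ln(S/K) + (r - q + 0.5*sigma^2) * T) / (sigma * sqrt(T)) = 0.31541820
d2 = d1 - sigma * sqrt(T) = 0.09541820
exp(-rT) = 0.98437338; exp(-qT) = 1.00000000
C = S_0 * exp(-qT) * N(d1) - K * exp(-rT) * N(d2)
N(d1) = 0.62377793; N(d2) = 0.53800867
C = 26.5400 * 1.00000000 * 0.62377793 - 25.7700 * 0.98437338 * 0.53800867 = 2.9072


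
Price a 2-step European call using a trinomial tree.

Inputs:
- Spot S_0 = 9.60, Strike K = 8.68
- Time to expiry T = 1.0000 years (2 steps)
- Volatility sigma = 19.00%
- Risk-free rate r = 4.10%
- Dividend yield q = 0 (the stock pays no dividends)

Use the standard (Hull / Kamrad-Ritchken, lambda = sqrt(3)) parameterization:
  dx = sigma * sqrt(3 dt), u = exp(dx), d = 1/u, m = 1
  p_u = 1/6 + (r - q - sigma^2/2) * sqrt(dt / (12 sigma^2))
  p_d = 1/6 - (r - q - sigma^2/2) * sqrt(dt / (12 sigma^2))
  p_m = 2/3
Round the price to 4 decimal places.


dt = T/N = 0.500000; dx = sigma*sqrt(3*dt) = 0.232702
u = exp(dx) = 1.262005; d = 1/u = 0.792390
p_u = 0.191323, p_m = 0.666667, p_d = 0.142011
Discount per step: exp(-r*dt) = 0.979709
Stock lattice S(k, j) with j the centered position index:
  k=0: S(0,+0) = 9.6000
  k=1: S(1,-1) = 7.6069; S(1,+0) = 9.6000; S(1,+1) = 12.1152
  k=2: S(2,-2) = 6.0277; S(2,-1) = 7.6069; S(2,+0) = 9.6000; S(2,+1) = 12.1152; S(2,+2) = 15.2895
Terminal payoffs V(N, j) = max(S_T - K, 0):
  V(2,-2) = 0.000000; V(2,-1) = 0.000000; V(2,+0) = 0.920000; V(2,+1) = 3.435246; V(2,+2) = 6.609497
Backward induction: V(k, j) = exp(-r*dt) * [p_u * V(k+1, j+1) + p_m * V(k+1, j) + p_d * V(k+1, j-1)]
  V(1,-1) = exp(-r*dt) * [p_u*0.920000 + p_m*0.000000 + p_d*0.000000] = 0.172445
  V(1,+0) = exp(-r*dt) * [p_u*3.435246 + p_m*0.920000 + p_d*0.000000] = 1.244792
  V(1,+1) = exp(-r*dt) * [p_u*6.609497 + p_m*3.435246 + p_d*0.920000] = 3.610580
  V(0,+0) = exp(-r*dt) * [p_u*3.610580 + p_m*1.244792 + p_d*0.172445] = 1.513784

Answer: Price = V(0,0) = 1.5138


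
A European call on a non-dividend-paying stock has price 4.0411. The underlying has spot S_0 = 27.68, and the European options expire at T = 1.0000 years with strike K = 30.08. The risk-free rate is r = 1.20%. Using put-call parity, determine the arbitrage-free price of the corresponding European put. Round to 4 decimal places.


Put-call parity: C - P = S_0 * exp(-qT) - K * exp(-rT).
S_0 * exp(-qT) = 27.6800 * 1.00000000 = 27.68000000
K * exp(-rT) = 30.0800 * 0.98807171 = 29.72119712
P = C - S*exp(-qT) + K*exp(-rT)
P = 4.0411 - 27.68000000 + 29.72119712 = 6.0823

Answer: Put price = 6.0823


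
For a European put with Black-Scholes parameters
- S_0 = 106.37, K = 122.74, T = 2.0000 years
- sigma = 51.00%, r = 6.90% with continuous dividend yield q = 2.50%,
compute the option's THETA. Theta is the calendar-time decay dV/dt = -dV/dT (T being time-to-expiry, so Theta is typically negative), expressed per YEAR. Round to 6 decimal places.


d1 = 0.2841672002; d2 = -0.4370817167
phi(d1) = 0.3831556283; exp(-qT) = 0.9512294245; exp(-rT) = 0.8710986917
Theta = -S*exp(-qT)*phi(d1)*sigma/(2*sqrt(T)) + r*K*exp(-rT)*N(-d2) - q*S*exp(-qT)*N(-d1)
N(-d1) = 0.3881411251; N(-d2) = 0.6689739569; sqrt(T) = 1.4142135624
Term 1 = -106.3700 * 0.9512294245 * 0.3831556283 * 0.5100 / (2 * 1.4142135624) = -6.9904450658
Term 2 = 0.0690 * 122.7400 * 0.8710986917 * 0.6689739569 = 4.9352798305
Term 3 = -0.0250 * 106.3700 * 0.9512294245 * 0.3881411251 = -0.9818250406
Theta = -6.9904450658 + (4.9352798305) + (-0.9818250406) = -3.036990

Answer: Theta = -3.036990


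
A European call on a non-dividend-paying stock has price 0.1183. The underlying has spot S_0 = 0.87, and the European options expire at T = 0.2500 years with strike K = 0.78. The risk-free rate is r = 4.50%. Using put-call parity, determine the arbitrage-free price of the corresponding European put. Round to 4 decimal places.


Answer: Put price = 0.0196

Derivation:
Put-call parity: C - P = S_0 * exp(-qT) - K * exp(-rT).
S_0 * exp(-qT) = 0.8700 * 1.00000000 = 0.87000000
K * exp(-rT) = 0.7800 * 0.98881304 = 0.77127417
P = C - S*exp(-qT) + K*exp(-rT)
P = 0.1183 - 0.87000000 + 0.77127417 = 0.0196


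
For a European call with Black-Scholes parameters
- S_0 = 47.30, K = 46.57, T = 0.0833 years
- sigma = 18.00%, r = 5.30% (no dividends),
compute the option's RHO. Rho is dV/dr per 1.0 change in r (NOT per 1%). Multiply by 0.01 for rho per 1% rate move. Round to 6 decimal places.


Answer: Rho = 2.471715

Derivation:
d1 = 0.4103490750; d2 = 0.3583979441
phi(d1) = 0.3667291498; exp(-qT) = 1.0000000000; exp(-rT) = 0.9955948313
N(d2) = 0.6399772350
Rho = K*T*exp(-rT)*N(d2) = 46.5700 * 0.0833 * 0.9955948313 * 0.6399772350 = 2.471715


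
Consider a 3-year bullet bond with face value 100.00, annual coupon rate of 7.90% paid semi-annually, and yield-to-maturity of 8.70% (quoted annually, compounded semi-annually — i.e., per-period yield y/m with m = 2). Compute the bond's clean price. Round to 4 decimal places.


Coupon per period c = face * coupon_rate / m = 3.950000
Periods per year m = 2; per-period yield y/m = 0.043500
Number of cashflows N = 6
Cashflows (t years, CF_t, discount factor 1/(1+y/m)^(m*t), PV):
  t = 0.5000: CF_t = 3.950000, DF = 0.958313, PV = 3.785338
  t = 1.0000: CF_t = 3.950000, DF = 0.918365, PV = 3.627540
  t = 1.5000: CF_t = 3.950000, DF = 0.880081, PV = 3.476320
  t = 2.0000: CF_t = 3.950000, DF = 0.843393, PV = 3.331404
  t = 2.5000: CF_t = 3.950000, DF = 0.808235, PV = 3.192529
  t = 3.0000: CF_t = 103.950000, DF = 0.774543, PV = 80.513698
Price P = sum_t PV_t = 97.926828

Answer: Price = 97.9268


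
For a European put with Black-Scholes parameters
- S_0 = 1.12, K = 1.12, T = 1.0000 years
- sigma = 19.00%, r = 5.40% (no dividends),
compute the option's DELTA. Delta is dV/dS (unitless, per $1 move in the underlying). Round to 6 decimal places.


d1 = 0.3792105263; d2 = 0.1892105263
phi(d1) = 0.3712651265; exp(-qT) = 1.0000000000; exp(-rT) = 0.9474321065
N(-d1) = 0.3522657677
Delta = -exp(-qT) * N(-d1) = -1.0000000000 * 0.3522657677 = -0.352266

Answer: Delta = -0.352266


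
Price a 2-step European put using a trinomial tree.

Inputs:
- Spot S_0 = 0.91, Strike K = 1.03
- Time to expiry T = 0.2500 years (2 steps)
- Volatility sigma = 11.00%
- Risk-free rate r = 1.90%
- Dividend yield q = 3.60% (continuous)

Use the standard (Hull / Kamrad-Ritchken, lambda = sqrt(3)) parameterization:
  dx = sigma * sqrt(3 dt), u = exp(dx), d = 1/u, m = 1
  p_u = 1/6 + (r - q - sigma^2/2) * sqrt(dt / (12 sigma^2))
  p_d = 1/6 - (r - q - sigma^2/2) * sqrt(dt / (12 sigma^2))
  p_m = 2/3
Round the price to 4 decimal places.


dt = T/N = 0.125000; dx = sigma*sqrt(3*dt) = 0.067361
u = exp(dx) = 1.069682; d = 1/u = 0.934858
p_u = 0.145280, p_m = 0.666667, p_d = 0.188053
Discount per step: exp(-r*dt) = 0.997628
Stock lattice S(k, j) with j the centered position index:
  k=0: S(0,+0) = 0.9100
  k=1: S(1,-1) = 0.8507; S(1,+0) = 0.9100; S(1,+1) = 0.9734
  k=2: S(2,-2) = 0.7953; S(2,-1) = 0.8507; S(2,+0) = 0.9100; S(2,+1) = 0.9734; S(2,+2) = 1.0412
Terminal payoffs V(N, j) = max(K - S_T, 0):
  V(2,-2) = 0.234697; V(2,-1) = 0.179280; V(2,+0) = 0.120000; V(2,+1) = 0.056590; V(2,+2) = 0.000000
Backward induction: V(k, j) = exp(-r*dt) * [p_u * V(k+1, j+1) + p_m * V(k+1, j) + p_d * V(k+1, j-1)]
  V(1,-1) = exp(-r*dt) * [p_u*0.120000 + p_m*0.179280 + p_d*0.234697] = 0.180659
  V(1,+0) = exp(-r*dt) * [p_u*0.056590 + p_m*0.120000 + p_d*0.179280] = 0.121646
  V(1,+1) = exp(-r*dt) * [p_u*0.000000 + p_m*0.056590 + p_d*0.120000] = 0.060150
  V(0,+0) = exp(-r*dt) * [p_u*0.060150 + p_m*0.121646 + p_d*0.180659] = 0.123516

Answer: Price = V(0,0) = 0.1235


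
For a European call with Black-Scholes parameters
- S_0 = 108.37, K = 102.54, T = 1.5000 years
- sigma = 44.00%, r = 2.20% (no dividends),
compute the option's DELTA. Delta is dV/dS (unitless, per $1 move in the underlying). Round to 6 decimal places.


d1 = 0.4332967941; d2 = -0.1055909494
phi(d1) = 0.3631963837; exp(-qT) = 1.0000000000; exp(-rT) = 0.9675385596
N(d1) = 0.6676004165
Delta = exp(-qT) * N(d1) = 1.0000000000 * 0.6676004165 = 0.667600

Answer: Delta = 0.667600


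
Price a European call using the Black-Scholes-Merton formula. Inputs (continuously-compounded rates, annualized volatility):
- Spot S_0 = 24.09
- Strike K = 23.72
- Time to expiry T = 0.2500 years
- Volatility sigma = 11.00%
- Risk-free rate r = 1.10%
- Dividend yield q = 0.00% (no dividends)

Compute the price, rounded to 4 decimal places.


d1 = (ln(S/K) + (r - q + 0.5*sigma^2) * T) / (sigma * sqrt(T)) = 0.35892259
d2 = d1 - sigma * sqrt(T) = 0.30392259
exp(-rT) = 0.99725378; exp(-qT) = 1.00000000
C = S_0 * exp(-qT) * N(d1) - K * exp(-rT) * N(d2)
N(d1) = 0.64017350; N(d2) = 0.61940657
C = 24.0900 * 1.00000000 * 0.64017350 - 23.7200 * 0.99725378 * 0.61940657 = 0.7698

Answer: Price = 0.7698


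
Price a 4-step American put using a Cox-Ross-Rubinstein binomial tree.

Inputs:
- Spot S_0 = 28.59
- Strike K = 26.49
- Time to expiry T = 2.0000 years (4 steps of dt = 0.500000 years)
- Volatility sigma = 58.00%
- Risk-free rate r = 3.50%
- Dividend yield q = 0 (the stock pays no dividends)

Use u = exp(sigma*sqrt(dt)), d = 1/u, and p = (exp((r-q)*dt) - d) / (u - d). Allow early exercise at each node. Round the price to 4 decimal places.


dt = T/N = 0.500000
u = exp(sigma*sqrt(dt)) = 1.507002; d = 1/u = 0.663569
p = (exp((r-q)*dt) - d) / (u - d) = 0.419814
Discount per step: exp(-r*dt) = 0.982652
Stock lattice S(k, i) with i counting down-moves:
  k=0: S(0,0) = 28.5900
  k=1: S(1,0) = 43.0852; S(1,1) = 18.9714
  k=2: S(2,0) = 64.9294; S(2,1) = 28.5900; S(2,2) = 12.5889
  k=3: S(3,0) = 97.8487; S(3,1) = 43.0852; S(3,2) = 18.9714; S(3,3) = 8.3536
  k=4: S(4,0) = 147.4582; S(4,1) = 64.9294; S(4,2) = 28.5900; S(4,3) = 12.5889; S(4,4) = 5.5432
Terminal payoffs V(N, i) = max(K - S_T, 0):
  V(4,0) = 0.000000; V(4,1) = 0.000000; V(4,2) = 0.000000; V(4,3) = 13.901129; V(4,4) = 20.946815
Backward induction: V(k, i) = exp(-r*dt) * [p * V(k+1, i) + (1-p) * V(k+1, i+1)]; then take max(V_cont, immediate exercise) for American.
  V(3,0) = exp(-r*dt) * [p*0.000000 + (1-p)*0.000000] = 0.000000; exercise = 0.000000; V(3,0) = max -> 0.000000
  V(3,1) = exp(-r*dt) * [p*0.000000 + (1-p)*0.000000] = 0.000000; exercise = 0.000000; V(3,1) = max -> 0.000000
  V(3,2) = exp(-r*dt) * [p*0.000000 + (1-p)*13.901129] = 7.925326; exercise = 7.518553; V(3,2) = max -> 7.925326
  V(3,3) = exp(-r*dt) * [p*13.901129 + (1-p)*20.946815] = 17.676869; exercise = 18.136411; V(3,3) = max -> 18.136411
  V(2,0) = exp(-r*dt) * [p*0.000000 + (1-p)*0.000000] = 0.000000; exercise = 0.000000; V(2,0) = max -> 0.000000
  V(2,1) = exp(-r*dt) * [p*0.000000 + (1-p)*7.925326] = 4.518395; exercise = 0.000000; V(2,1) = max -> 4.518395
  V(2,2) = exp(-r*dt) * [p*7.925326 + (1-p)*18.136411] = 13.609394; exercise = 13.901129; V(2,2) = max -> 13.901129
  V(1,0) = exp(-r*dt) * [p*0.000000 + (1-p)*4.518395] = 2.576032; exercise = 0.000000; V(1,0) = max -> 2.576032
  V(1,1) = exp(-r*dt) * [p*4.518395 + (1-p)*13.901129] = 9.789305; exercise = 7.518553; V(1,1) = max -> 9.789305
  V(0,0) = exp(-r*dt) * [p*2.576032 + (1-p)*9.789305] = 6.643782; exercise = 0.000000; V(0,0) = max -> 6.643782

Answer: Price = V(0,0) = 6.6438


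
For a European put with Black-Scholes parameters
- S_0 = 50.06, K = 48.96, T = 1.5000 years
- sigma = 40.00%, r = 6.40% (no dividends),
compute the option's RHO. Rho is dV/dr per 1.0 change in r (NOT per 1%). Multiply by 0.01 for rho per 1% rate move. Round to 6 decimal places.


d1 = 0.4862617786; d2 = -0.0036361700
phi(d1) = 0.3544585760; exp(-qT) = 1.0000000000; exp(-rT) = 0.9084640161
N(-d2) = 0.5014506187
Rho = -K*T*exp(-rT)*N(-d2) = -48.9600 * 1.5000 * 0.9084640161 * 0.5014506187 = -33.455580

Answer: Rho = -33.455580


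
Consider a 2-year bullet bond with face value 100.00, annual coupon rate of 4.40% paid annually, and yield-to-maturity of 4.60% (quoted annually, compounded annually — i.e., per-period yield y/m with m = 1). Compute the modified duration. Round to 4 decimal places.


Coupon per period c = face * coupon_rate / m = 4.400000
Periods per year m = 1; per-period yield y/m = 0.046000
Number of cashflows N = 2
Cashflows (t years, CF_t, discount factor 1/(1+y/m)^(m*t), PV):
  t = 1.0000: CF_t = 4.400000, DF = 0.956023, PV = 4.206501
  t = 2.0000: CF_t = 104.400000, DF = 0.913980, PV = 95.419498
Price P = sum_t PV_t = 99.625999
First compute Macaulay numerator sum_t t * PV_t:
  t * PV_t at t = 1.0000: 4.206501
  t * PV_t at t = 2.0000: 190.838997
Macaulay duration D = 195.045498 / 99.625999 = 1.957777
Modified duration = D / (1 + y/m) = 1.957777 / (1 + 0.046000) = 1.871680

Answer: Modified duration = 1.8717
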